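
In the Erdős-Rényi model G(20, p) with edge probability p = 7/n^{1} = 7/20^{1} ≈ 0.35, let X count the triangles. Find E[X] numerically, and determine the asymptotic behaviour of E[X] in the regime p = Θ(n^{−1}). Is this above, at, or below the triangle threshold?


Number of potential triangles: C(20, 3) = 1140.
Each occurs with probability p³ ≈ (0.35)³ ≈ 4.287500e-02.
By linearity: E[X] = C(20, 3)·p³ ≈ 1140 · 4.287500e-02 ≈ 48.8775.
Here α = 1, so p = 7/n is exactly at the triangle threshold p ~ 1/n. Asymptotically E[X] → c³/6 = 7³/6 = 343/6 ≈ 57.1667, a bounded constant. In this regime the triangle count is asymptotically Poisson(c³/6).

E[X] ≈ 48.8775; in regime p = Θ(1/n^{1}) E[X] stays bounded (at the triangle threshold p ~ 1/n).


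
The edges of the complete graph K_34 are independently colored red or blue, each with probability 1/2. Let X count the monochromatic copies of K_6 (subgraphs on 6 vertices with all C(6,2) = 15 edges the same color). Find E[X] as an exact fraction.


Let X = Σ_S X_S over the C(34, 6) = 1344904 subsets S of size 6, where X_S = 1 if the K_6 on S is monochromatic.
For a fixed S, the K_6 on S has C(6, 2) = 15 edges. P[all 15 edges red] = (1/2)^15, and likewise for blue, so P[monochromatic] = 2·(1/2)^15 = 2^{1 − 15} = 1/16384.
By linearity: E[X] = C(34, 6) · 2^{1 − 15} = 1344904 · 1/16384 = 168113/2048.
Numerically: E[X] ≈ 82.086.

E[X] = C(34,6)·2^(1−C(6,2)) = 168113/2048 ≈ 82.086.


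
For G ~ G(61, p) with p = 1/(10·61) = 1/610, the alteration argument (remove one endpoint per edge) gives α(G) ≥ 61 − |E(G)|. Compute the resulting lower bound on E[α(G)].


E[|E(G)|] = C(61, 2)·p = 1830 · (1/610) = 3.
E[α(G)] ≥ n − E[|E(G)|] = 61 − 3 = 58.
Numerically: ≈ 58.0000.
(This is only a lower bound; the true E[α(G)] may be larger.)

E[α(G)] ≥ 58 ≈ 58.0000.


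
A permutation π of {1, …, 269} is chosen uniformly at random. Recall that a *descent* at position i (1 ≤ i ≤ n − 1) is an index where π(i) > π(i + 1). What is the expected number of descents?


Write X = Σ X_I over i = 1, …, 268, with X_I the indicator of one descent.
There are 268 indicators.
For each fixed i, the pair (π(i), π(i+1)) is a uniformly random ordered pair of distinct values from {1, …, 269}; by symmetry P[π(i) > π(i+1)] = 1/2.
By linearity: E[X] = 268 · (1/2) = (269 − 1) · (1/2) = 134 ≈ 134.0000.

E[X] = 134 = 134.0000.


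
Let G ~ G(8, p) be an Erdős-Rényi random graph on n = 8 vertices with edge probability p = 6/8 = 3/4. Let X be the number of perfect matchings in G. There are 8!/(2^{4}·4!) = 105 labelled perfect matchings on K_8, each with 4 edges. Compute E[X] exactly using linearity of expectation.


K_8 has 8!/(2^{4}·4!) = 105 labelled perfect matchings.
For each such perfect matching H, let X_H = 1 if all 4 edges of H are present in G. Then P[X_H = 1] = p^{4} = (3/4)^{4} = 81/256.
Summing the indicators: E[X] = Σ_H E[X_H] = 105 · p^{4} = 105 · 81/256 = 8505/256.
Numerically: E[X] ≈ 33.2.

E[X] = 105 · (3/4)^{4} = 8505/256 ≈ 33.2.


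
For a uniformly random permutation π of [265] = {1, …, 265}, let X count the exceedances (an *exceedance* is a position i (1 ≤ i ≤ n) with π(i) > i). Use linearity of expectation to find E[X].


Write X = Σ_{i=1}^{265} X_i, where X_i = 1_{π(i) > i}.
For each fixed i, π(i) is uniform over {1, …, 265} (marginal of a uniform permutation), so P[π(i) > i] = (n − i)/n. Summing: Σ_{i=1}^{265} (n − i)/n = (0 + 1 + … + 264)/265 = 265(265 − 1)/(2·265) = (265 − 1)/2.
Hence E[X] = Σ_{i=1}^{265} (265 − i)/265 = 132 ≈ 132.000000.

E[X] = 132 = 132.000000.


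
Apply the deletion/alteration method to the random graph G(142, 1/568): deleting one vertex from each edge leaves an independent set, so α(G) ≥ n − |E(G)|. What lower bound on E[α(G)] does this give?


E[|E(G)|] = C(142, 2)·p = 10011 · (1/568) = 141/8.
E[α(G)] ≥ n − E[|E(G)|] = 142 − 141/8 = 995/8.
Numerically: ≈ 124.3750.
(This is only a lower bound; the true E[α(G)] may be larger.)

E[α(G)] ≥ 995/8 ≈ 124.3750.


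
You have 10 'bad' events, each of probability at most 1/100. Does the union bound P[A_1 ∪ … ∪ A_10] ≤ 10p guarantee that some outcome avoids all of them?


Union bound: P[∪_{i=1}^{10} A_i] ≤ Σ_i P[A_i] ≤ 10·p = 10·(1/100) = 1/10.
Numerically: 1/10 ≈ 0.1000.
Is 1/10 < 1? YES.
Since P[∪ A_i] ≤ 1/10 < 1, the complement has P[∩ A_i^c] ≥ 1 − 1/10 = 9/10 > 0, so some outcome avoids every A_i.

10·p = 1/10 ≈ 0.1000; existence CERTIFIED by the union bound.


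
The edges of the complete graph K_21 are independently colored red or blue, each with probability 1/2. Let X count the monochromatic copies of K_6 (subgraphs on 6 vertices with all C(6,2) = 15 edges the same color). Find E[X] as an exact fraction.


Let X = Σ_S X_S over the C(21, 6) = 54264 subsets S of size 6, where X_S = 1 if the K_6 on S is monochromatic.
For a fixed S, the K_6 on S has C(6, 2) = 15 edges. P[all 15 edges red] = (1/2)^15, and likewise for blue, so P[monochromatic] = 2·(1/2)^15 = 2^{1 − 15} = 1/16384.
By linearity of expectation: E[X] = C(21, 6) · 2^{1 − 15} = 54264 · 1/16384 = 6783/2048.
Numerically: E[X] ≈ 3.312012.

E[X] = C(21,6)·2^(1−C(6,2)) = 6783/2048 ≈ 3.312012.


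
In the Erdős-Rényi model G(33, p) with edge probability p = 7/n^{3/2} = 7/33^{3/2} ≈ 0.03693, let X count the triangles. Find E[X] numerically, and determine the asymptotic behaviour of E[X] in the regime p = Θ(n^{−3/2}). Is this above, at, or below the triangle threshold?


Number of potential triangles: C(33, 3) = 5456.
Each occurs with probability p³ ≈ (0.03693)³ ≈ 5.034790e-05.
By linearity: E[X] = C(33, 3)·p³ ≈ 5456 · 5.034790e-05 ≈ 0.2747.
Since α = 3/2 > 1, p = c/n^{3/2} = o(1/n) is below the triangle threshold p ~ 1/n. Asymptotically E[X] ~ (c³/6)·n^{3(1−α)} = (7³/6)·n^{-1.5} → 0, so by Markov's inequality G has no triangles w.h.p.

E[X] ≈ 0.2747; in regime p = Θ(1/n^{3/2}) E[X] tends to 0 (below the triangle threshold p ~ 1/n).


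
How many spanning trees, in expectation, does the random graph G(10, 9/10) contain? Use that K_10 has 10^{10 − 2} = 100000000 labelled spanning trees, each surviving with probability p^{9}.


K_10 has 10^{10 − 2} = 100000000 labelled spanning trees.
For each such spanning tree H, let X_H = 1 if all 9 edges of H are present in G. Then P[X_H = 1] = p^{9} = (9/10)^{9} = 387420489/1000000000.
By linearity of expectation: E[X] = Σ_H E[X_H] = 100000000 · p^{9} = 100000000 · 387420489/1000000000 = 387420489/10.
Numerically: E[X] ≈ 3.8742e+07.

E[X] = 100000000 · (9/10)^{9} = 387420489/10 ≈ 3.8742e+07.


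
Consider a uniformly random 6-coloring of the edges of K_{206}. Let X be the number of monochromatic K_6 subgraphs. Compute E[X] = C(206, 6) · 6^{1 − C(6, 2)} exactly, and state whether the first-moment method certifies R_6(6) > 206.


E[X] = C(206, 6) · 6^{1 − 15} = 98619368491 · 6^{−14} = 98619368491/78364164096.
As a reduced fraction: E[X] = 98619368491/78364164096 ≈ 1.258475.
Is E[X] < 1? NO.
Since E[X] ≥ 1, the first-moment bound is inconclusive at n = 206; it does NOT by itself certify R_6(6) > 206.

E[X] = 98619368491/78364164096 ≈ 1.258475; E[X] ≥ 1; first-moment method inconclusive here.


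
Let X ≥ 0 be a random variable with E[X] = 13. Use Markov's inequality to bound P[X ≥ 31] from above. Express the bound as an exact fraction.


μ = E[X] = 13, a = 31.
Markov: P[X ≥ 31] ≤ μ/a = (13)/31 = 13/31.
Numerically: ≈ 0.4194.
(Since a = 31 > μ = 13.0000, the bound 13/31 is < 1 and informative.)

P[X ≥ 31] ≤ 13/31 ≈ 0.4194.


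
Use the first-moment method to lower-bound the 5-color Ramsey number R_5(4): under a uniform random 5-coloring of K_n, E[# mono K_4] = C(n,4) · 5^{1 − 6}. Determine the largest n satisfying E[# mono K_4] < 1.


We need C(n, 4) · 5^{1 − 6} < 1, i.e. C(n, 4) < 5^{6 − 1} = 3125.
Check values of n near the boundary:
  n = 14: C(14, 4) = 1001; 1001 < 3125? YES
  n = 15: C(15, 4) = 1365; 1365 < 3125? YES
  n = 16: C(16, 4) = 1820; 1820 < 3125? YES
  n = 17: C(17, 4) = 2380; 2380 < 3125? YES
  n = 18: C(18, 4) = 3060; 3060 < 3125? YES
  n = 19: C(19, 4) = 3876; 3876 < 3125? NO
  n = 20: C(20, 4) = 4845; 4845 < 3125? NO
  n = 21: C(21, 4) = 5985; 5985 < 3125? NO
The largest n with C(n, 4) < 3125 is n = 18 (where E[X] = 612/625 ≈ 0.979200). Hence R_5(4) > 18, i.e. R_5(4) ≥ 19.

Largest n = 18; hence R_5(4) > 18.


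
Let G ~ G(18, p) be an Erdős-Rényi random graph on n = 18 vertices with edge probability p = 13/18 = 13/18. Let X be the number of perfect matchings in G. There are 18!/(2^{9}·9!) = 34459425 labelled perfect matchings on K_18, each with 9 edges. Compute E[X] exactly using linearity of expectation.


K_18 has 18!/(2^{9}·9!) = 34459425 labelled perfect matchings.
For each such perfect matching H, let X_H = 1 if all 9 edges of H are present in G. Then P[X_H = 1] = p^{9} = (13/18)^{9} = 10604499373/198359290368.
Summing the indicators: E[X] = Σ_H E[X_H] = 34459425 · p^{9} = 34459425 · 10604499373/198359290368 = 4511419145758525/2448880128.
Numerically: E[X] ≈ 1.84e+06.

E[X] = 34459425 · (13/18)^{9} = 4511419145758525/2448880128 ≈ 1.84e+06.


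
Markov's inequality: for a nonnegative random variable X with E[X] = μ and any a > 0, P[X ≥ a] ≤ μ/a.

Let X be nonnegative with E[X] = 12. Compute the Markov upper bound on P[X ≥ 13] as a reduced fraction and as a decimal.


μ = E[X] = 12, a = 13.
Markov: P[X ≥ 13] ≤ μ/a = (12)/13 = 12/13.
Numerically: ≈ 0.9231.
(Since a = 13 > μ = 12.0000, the bound 12/13 is < 1 and informative.)

P[X ≥ 13] ≤ 12/13 ≈ 0.9231.


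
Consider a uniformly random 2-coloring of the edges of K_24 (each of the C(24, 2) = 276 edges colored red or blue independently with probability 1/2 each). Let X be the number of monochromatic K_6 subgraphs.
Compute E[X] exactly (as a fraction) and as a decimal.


Let X = Σ_S X_S over the C(24, 6) = 134596 subsets S of size 6, where X_S = 1 if the K_6 on S is monochromatic.
For a fixed S, the K_6 on S has C(6, 2) = 15 edges. P[all 15 edges red] = (1/2)^15, and likewise for blue, so P[monochromatic] = 2·(1/2)^15 = 2^{1 − 15} = 1/16384.
Summing: E[X] = C(24, 6) · 2^{1 − 15} = 134596 · 1/16384 = 33649/4096.
Numerically: E[X] ≈ 8.21509.

E[X] = C(24,6)·2^(1−C(6,2)) = 33649/4096 ≈ 8.21509.


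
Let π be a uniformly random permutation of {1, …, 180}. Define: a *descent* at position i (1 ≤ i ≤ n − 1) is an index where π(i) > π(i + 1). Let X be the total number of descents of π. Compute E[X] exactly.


Write X = Σ X_I over i = 1, …, 179, with X_I the indicator of one descent.
There are 179 indicators.
For each fixed i, the pair (π(i), π(i+1)) is a uniformly random ordered pair of distinct values from {1, …, 180}; by symmetry P[π(i) > π(i+1)] = 1/2.
By linearity: E[X] = 179 · (1/2) = (180 − 1) · (1/2) = 179/2 ≈ 89.500.

E[X] = 179/2 = 89.500.


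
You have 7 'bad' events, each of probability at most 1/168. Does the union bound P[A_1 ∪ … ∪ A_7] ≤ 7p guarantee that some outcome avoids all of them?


Union bound: P[∪_{i=1}^{7} A_i] ≤ Σ_i P[A_i] ≤ 7·p = 7·(1/168) = 1/24.
Numerically: 1/24 ≈ 0.041667.
Is 1/24 < 1? YES.
Since P[∪ A_i] ≤ 1/24 < 1, the complement has P[∩ A_i^c] ≥ 1 − 1/24 = 23/24 > 0, so some outcome avoids every A_i.

7·p = 1/24 ≈ 0.041667; existence CERTIFIED by the union bound.


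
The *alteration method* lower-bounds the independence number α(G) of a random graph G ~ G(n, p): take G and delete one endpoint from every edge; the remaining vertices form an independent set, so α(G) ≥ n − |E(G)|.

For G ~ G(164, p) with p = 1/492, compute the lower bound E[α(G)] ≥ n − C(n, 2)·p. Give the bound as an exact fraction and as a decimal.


E[|E(G)|] = C(164, 2)·p = 13366 · (1/492) = 163/6.
E[α(G)] ≥ n − E[|E(G)|] = 164 − 163/6 = 821/6.
Numerically: ≈ 136.83333.
(This is only a lower bound; the true E[α(G)] may be larger.)

E[α(G)] ≥ 821/6 ≈ 136.83333.


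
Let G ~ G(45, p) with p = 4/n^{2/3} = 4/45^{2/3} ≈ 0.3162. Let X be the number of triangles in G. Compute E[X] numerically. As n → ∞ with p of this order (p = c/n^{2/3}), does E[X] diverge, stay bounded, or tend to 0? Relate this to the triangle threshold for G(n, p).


Number of potential triangles: C(45, 3) = 14190.
Each occurs with probability p³ ≈ (0.3162)³ ≈ 3.160494e-02.
By linearity: E[X] = C(45, 3)·p³ ≈ 14190 · 3.160494e-02 ≈ 448.4741.
Since α = 2/3 < 1, p = c/n^{2/3} ≫ 1/n is above the triangle threshold p ~ 1/n. Asymptotically E[X] ~ (c³/6)·n^{3(1−α)} = (4³/6)·n^{1} → ∞; triangles are abundant w.h.p.

E[X] ≈ 448.4741; in regime p = Θ(1/n^{2/3}) E[X] diverges (above the triangle threshold p ~ 1/n).


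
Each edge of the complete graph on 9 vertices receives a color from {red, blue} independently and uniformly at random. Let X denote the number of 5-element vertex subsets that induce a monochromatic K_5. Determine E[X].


Let X = Σ_S X_S over the C(9, 5) = 126 subsets S of size 5, where X_S = 1 if the K_5 on S is monochromatic.
For a fixed S, the K_5 on S has C(5, 2) = 10 edges. P[all 10 edges red] = (1/2)^10, and likewise for blue, so P[monochromatic] = 2·(1/2)^10 = 2^{1 − 10} = 1/512.
By linearity: E[X] = C(9, 5) · 2^{1 − 10} = 126 · 1/512 = 63/256.
Numerically: E[X] ≈ 0.246.

E[X] = C(9,5)·2^(1−C(5,2)) = 63/256 ≈ 0.246.


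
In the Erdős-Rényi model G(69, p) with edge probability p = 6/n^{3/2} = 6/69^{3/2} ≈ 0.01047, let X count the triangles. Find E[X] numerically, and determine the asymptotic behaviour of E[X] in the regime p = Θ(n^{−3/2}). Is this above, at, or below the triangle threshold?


Number of potential triangles: C(69, 3) = 52394.
Each occurs with probability p³ ≈ (0.01047)³ ≈ 1.147183e-06.
By linearity: E[X] = C(69, 3)·p³ ≈ 52394 · 1.147183e-06 ≈ 0.0601.
Since α = 3/2 > 1, p = c/n^{3/2} = o(1/n) is below the triangle threshold p ~ 1/n. Asymptotically E[X] ~ (c³/6)·n^{3(1−α)} = (6³/6)·n^{-1.5} → 0, so by Markov's inequality G has no triangles w.h.p.

E[X] ≈ 0.0601; in regime p = Θ(1/n^{3/2}) E[X] tends to 0 (below the triangle threshold p ~ 1/n).


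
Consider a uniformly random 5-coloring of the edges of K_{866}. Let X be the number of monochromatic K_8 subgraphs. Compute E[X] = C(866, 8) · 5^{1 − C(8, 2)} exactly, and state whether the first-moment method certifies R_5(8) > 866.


E[X] = C(866, 8) · 5^{1 − 28} = 7595214554331451620 · 5^{−27} = 7595214554331451620/7450580596923828125.
As a reduced fraction: E[X] = 1519042910866290324/1490116119384765625 ≈ 1.019412.
Is E[X] < 1? NO.
Since E[X] ≥ 1, the first-moment bound is inconclusive at n = 866; it does NOT by itself certify R_5(8) > 866.

E[X] = 1519042910866290324/1490116119384765625 ≈ 1.019412; E[X] ≥ 1; first-moment method inconclusive here.


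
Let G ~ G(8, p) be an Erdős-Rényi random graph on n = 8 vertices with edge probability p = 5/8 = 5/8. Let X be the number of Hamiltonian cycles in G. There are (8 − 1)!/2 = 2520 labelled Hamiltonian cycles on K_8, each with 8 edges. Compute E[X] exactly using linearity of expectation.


K_8 has (8 − 1)!/2 = 2520 labelled Hamiltonian cycles.
For each such Hamiltonian cycle H, let X_H = 1 if all 8 edges of H are present in G. Then P[X_H = 1] = p^{8} = (5/8)^{8} = 390625/16777216.
By linearity: E[X] = Σ_H E[X_H] = 2520 · p^{8} = 2520 · 390625/16777216 = 123046875/2097152.
Numerically: E[X] ≈ 58.67.

E[X] = 2520 · (5/8)^{8} = 123046875/2097152 ≈ 58.67.


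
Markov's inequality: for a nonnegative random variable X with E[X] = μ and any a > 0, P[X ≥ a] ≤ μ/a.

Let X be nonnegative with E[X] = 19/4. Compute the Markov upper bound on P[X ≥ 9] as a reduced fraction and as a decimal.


μ = E[X] = 19/4, a = 9.
Markov: P[X ≥ 9] ≤ μ/a = (19/4)/9 = 19/36.
Numerically: ≈ 0.527778.
(Since a = 9 > μ = 4.750000, the bound 19/36 is < 1 and informative.)

P[X ≥ 9] ≤ 19/36 ≈ 0.527778.


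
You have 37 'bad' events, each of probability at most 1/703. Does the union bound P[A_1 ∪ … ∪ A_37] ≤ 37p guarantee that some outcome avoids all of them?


Union bound: P[∪_{i=1}^{37} A_i] ≤ Σ_i P[A_i] ≤ 37·p = 37·(1/703) = 1/19.
Numerically: 1/19 ≈ 0.053.
Is 1/19 < 1? YES.
Since P[∪ A_i] ≤ 1/19 < 1, the complement has P[∩ A_i^c] ≥ 1 − 1/19 = 18/19 > 0, so some outcome avoids every A_i.

37·p = 1/19 ≈ 0.053; existence CERTIFIED by the union bound.


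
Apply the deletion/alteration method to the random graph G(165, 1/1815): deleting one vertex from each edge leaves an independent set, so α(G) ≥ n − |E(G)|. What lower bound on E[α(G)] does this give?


E[|E(G)|] = C(165, 2)·p = 13530 · (1/1815) = 82/11.
E[α(G)] ≥ n − E[|E(G)|] = 165 − 82/11 = 1733/11.
Numerically: ≈ 157.545455.
(This is only a lower bound; the true E[α(G)] may be larger.)

E[α(G)] ≥ 1733/11 ≈ 157.545455.


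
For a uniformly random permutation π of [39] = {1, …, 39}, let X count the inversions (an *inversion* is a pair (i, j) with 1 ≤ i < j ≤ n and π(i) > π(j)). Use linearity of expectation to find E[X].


Write X = Σ X_I over the C(39, 2) = 741 pairs i < j, with X_I the indicator of one inversion.
There are 741 indicators.
For each fixed pair i < j, the values π(i) and π(j) are two distinct elements of {1, …, 39} in uniformly random order; by symmetry P[π(i) > π(j)] = 1/2.
By linearity: E[X] = 741 · (1/2) = C(39, 2) · (1/2) = 741/2 = 741/2 ≈ 370.500000.

E[X] = 741/2 = 370.500000.


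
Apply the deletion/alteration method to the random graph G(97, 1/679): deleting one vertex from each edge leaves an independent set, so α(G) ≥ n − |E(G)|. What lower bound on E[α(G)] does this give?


E[|E(G)|] = C(97, 2)·p = 4656 · (1/679) = 48/7.
E[α(G)] ≥ n − E[|E(G)|] = 97 − 48/7 = 631/7.
Numerically: ≈ 90.14286.
(This is only a lower bound; the true E[α(G)] may be larger.)

E[α(G)] ≥ 631/7 ≈ 90.14286.


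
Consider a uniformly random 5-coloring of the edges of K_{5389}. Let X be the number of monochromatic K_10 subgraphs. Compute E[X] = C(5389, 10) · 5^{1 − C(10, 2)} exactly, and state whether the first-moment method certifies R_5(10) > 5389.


E[X] = C(5389, 10) · 5^{1 − 45} = 5645340767466558997768874792926 · 5^{−44} = 5645340767466558997768874792926/5684341886080801486968994140625.
As a reduced fraction: E[X] = 5645340767466558997768874792926/5684341886080801486968994140625 ≈ 0.99314.
Is E[X] < 1? YES.
Since E[X] < 1, there exists a 5-coloring of K_{5389} with no monochromatic K_10; hence R_5(10) > 5389.

E[X] = 5645340767466558997768874792926/5684341886080801486968994140625 ≈ 0.99314; E[X] < 1, so R_5(10) > 5389.


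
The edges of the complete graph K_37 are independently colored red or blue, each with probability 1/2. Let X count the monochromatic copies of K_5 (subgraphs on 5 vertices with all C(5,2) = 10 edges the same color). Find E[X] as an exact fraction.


Let X = Σ_S X_S over the C(37, 5) = 435897 subsets S of size 5, where X_S = 1 if the K_5 on S is monochromatic.
For a fixed S, the K_5 on S has C(5, 2) = 10 edges. P[all 10 edges red] = (1/2)^10, and likewise for blue, so P[monochromatic] = 2·(1/2)^10 = 2^{1 − 10} = 1/512.
By linearity: E[X] = C(37, 5) · 2^{1 − 10} = 435897 · 1/512 = 435897/512.
Numerically: E[X] ≈ 851.361328.

E[X] = C(37,5)·2^(1−C(5,2)) = 435897/512 ≈ 851.361328.


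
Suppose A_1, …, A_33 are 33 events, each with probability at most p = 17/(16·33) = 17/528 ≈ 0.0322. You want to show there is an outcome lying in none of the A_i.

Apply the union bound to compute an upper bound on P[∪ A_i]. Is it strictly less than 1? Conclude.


Union bound: P[∪_{i=1}^{33} A_i] ≤ Σ_i P[A_i] ≤ 33·p = 33·(17/528) = 17/16.
Numerically: 17/16 ≈ 1.0625.
Is 17/16 < 1? NO.
Since the bound 17/16 is ≥ 1, the union bound is uninformative here; it does NOT by itself certify existence.

33·p = 17/16 ≈ 1.0625; existence NOT certified by the union bound.


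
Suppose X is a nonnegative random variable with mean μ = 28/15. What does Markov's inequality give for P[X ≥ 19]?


μ = E[X] = 28/15, a = 19.
Markov: P[X ≥ 19] ≤ μ/a = (28/15)/19 = 28/285.
Numerically: ≈ 0.098246.
(Since a = 19 > μ = 1.866667, the bound 28/285 is < 1 and informative.)

P[X ≥ 19] ≤ 28/285 ≈ 0.098246.


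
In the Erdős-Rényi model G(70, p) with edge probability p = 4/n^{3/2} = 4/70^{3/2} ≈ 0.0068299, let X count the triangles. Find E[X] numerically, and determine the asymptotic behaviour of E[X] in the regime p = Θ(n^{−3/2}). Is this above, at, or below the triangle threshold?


Number of potential triangles: C(70, 3) = 54740.
Each occurs with probability p³ ≈ (0.0068299)³ ≈ 3.1859488e-07.
By linearity: E[X] = C(70, 3)·p³ ≈ 54740 · 3.1859488e-07 ≈ 0.01744.
Since α = 3/2 > 1, p = c/n^{3/2} = o(1/n) is below the triangle threshold p ~ 1/n. Asymptotically E[X] ~ (c³/6)·n^{3(1−α)} = (4³/6)·n^{-1.5} → 0, so by Markov's inequality G has no triangles w.h.p.

E[X] ≈ 0.01744; in regime p = Θ(1/n^{3/2}) E[X] tends to 0 (below the triangle threshold p ~ 1/n).


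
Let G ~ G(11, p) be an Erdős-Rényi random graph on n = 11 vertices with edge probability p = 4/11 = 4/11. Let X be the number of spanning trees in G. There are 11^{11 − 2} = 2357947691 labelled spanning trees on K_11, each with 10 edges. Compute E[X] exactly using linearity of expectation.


K_11 has 11^{11 − 2} = 2357947691 labelled spanning trees.
For each such spanning tree H, let X_H = 1 if all 10 edges of H are present in G. Then P[X_H = 1] = p^{10} = (4/11)^{10} = 1048576/25937424601.
Summing the indicators: E[X] = Σ_H E[X_H] = 2357947691 · p^{10} = 2357947691 · 1048576/25937424601 = 1048576/11.
Numerically: E[X] ≈ 95325.1.

E[X] = 2357947691 · (4/11)^{10} = 1048576/11 ≈ 95325.1.


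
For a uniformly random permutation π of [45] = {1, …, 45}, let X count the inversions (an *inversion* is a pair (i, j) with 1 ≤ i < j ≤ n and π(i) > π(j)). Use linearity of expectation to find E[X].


Write X = Σ X_I over the C(45, 2) = 990 pairs i < j, with X_I the indicator of one inversion.
There are 990 indicators.
For each fixed pair i < j, the values π(i) and π(j) are two distinct elements of {1, …, 45} in uniformly random order; by symmetry P[π(i) > π(j)] = 1/2.
By linearity: E[X] = 990 · (1/2) = C(45, 2) · (1/2) = 990/2 = 495 ≈ 495.00000.

E[X] = 495 = 495.00000.


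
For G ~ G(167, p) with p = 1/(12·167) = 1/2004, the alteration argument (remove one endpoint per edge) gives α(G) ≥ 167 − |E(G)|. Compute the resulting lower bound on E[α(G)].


E[|E(G)|] = C(167, 2)·p = 13861 · (1/2004) = 83/12.
E[α(G)] ≥ n − E[|E(G)|] = 167 − 83/12 = 1921/12.
Numerically: ≈ 160.0833.
(This is only a lower bound; the true E[α(G)] may be larger.)

E[α(G)] ≥ 1921/12 ≈ 160.0833.


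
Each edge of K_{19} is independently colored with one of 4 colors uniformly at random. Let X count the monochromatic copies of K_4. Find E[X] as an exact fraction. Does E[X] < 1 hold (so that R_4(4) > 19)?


E[X] = C(19, 4) · 4^{1 − 6} = 3876 · 4^{−5} = 3876/1024.
As a reduced fraction: E[X] = 969/256 ≈ 3.785.
Is E[X] < 1? NO.
Since E[X] ≥ 1, the first-moment bound is inconclusive at n = 19; it does NOT by itself certify R_4(4) > 19.

E[X] = 969/256 ≈ 3.785; E[X] ≥ 1; first-moment method inconclusive here.


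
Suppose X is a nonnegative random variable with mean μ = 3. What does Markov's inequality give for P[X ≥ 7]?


μ = E[X] = 3, a = 7.
Markov: P[X ≥ 7] ≤ μ/a = (3)/7 = 3/7.
Numerically: ≈ 0.429.
(Since a = 7 > μ = 3.000, the bound 3/7 is < 1 and informative.)

P[X ≥ 7] ≤ 3/7 ≈ 0.429.


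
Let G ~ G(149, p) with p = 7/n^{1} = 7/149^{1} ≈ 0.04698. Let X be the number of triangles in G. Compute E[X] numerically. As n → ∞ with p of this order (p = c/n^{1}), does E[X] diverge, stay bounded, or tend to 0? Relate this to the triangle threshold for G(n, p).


Number of potential triangles: C(149, 3) = 540274.
Each occurs with probability p³ ≈ (0.04698)³ ≈ 1.036896e-04.
By linearity: E[X] = C(149, 3)·p³ ≈ 540274 · 1.036896e-04 ≈ 56.0208.
Here α = 1, so p = 7/n is exactly at the triangle threshold p ~ 1/n. Asymptotically E[X] → c³/6 = 7³/6 = 343/6 ≈ 57.1667, a bounded constant. In this regime the triangle count is asymptotically Poisson(c³/6).

E[X] ≈ 56.0208; in regime p = Θ(1/n^{1}) E[X] stays bounded (at the triangle threshold p ~ 1/n).


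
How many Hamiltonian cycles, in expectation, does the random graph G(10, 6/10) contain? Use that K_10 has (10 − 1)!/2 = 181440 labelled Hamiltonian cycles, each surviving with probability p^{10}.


K_10 has (10 − 1)!/2 = 181440 labelled Hamiltonian cycles.
For each such Hamiltonian cycle H, let X_H = 1 if all 10 edges of H are present in G. Then P[X_H = 1] = p^{10} = (3/5)^{10} = 59049/9765625.
By linearity: E[X] = Σ_H E[X_H] = 181440 · p^{10} = 181440 · 59049/9765625 = 2142770112/1953125.
Numerically: E[X] ≈ 1097.1.

E[X] = 181440 · (3/5)^{10} = 2142770112/1953125 ≈ 1097.1.


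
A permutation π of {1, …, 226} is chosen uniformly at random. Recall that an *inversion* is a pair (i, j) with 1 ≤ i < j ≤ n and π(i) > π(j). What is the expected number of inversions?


Write X = Σ X_I over the C(226, 2) = 25425 pairs i < j, with X_I the indicator of one inversion.
There are 25425 indicators.
For each fixed pair i < j, the values π(i) and π(j) are two distinct elements of {1, …, 226} in uniformly random order; by symmetry P[π(i) > π(j)] = 1/2.
By linearity: E[X] = 25425 · (1/2) = C(226, 2) · (1/2) = 25425/2 = 25425/2 ≈ 12712.500.

E[X] = 25425/2 = 12712.500.


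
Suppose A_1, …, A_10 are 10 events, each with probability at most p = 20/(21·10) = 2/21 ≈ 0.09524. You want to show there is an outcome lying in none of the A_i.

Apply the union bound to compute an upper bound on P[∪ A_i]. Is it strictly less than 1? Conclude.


Union bound: P[∪_{i=1}^{10} A_i] ≤ Σ_i P[A_i] ≤ 10·p = 10·(2/21) = 20/21.
Numerically: 20/21 ≈ 0.95238.
Is 20/21 < 1? YES.
Since P[∪ A_i] ≤ 20/21 < 1, the complement has P[∩ A_i^c] ≥ 1 − 20/21 = 1/21 > 0, so some outcome avoids every A_i.

10·p = 20/21 ≈ 0.95238; existence CERTIFIED by the union bound.


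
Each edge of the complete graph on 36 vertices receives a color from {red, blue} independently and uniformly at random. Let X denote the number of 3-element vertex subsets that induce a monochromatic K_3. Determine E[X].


Let X = Σ_S X_S over the C(36, 3) = 7140 subsets S of size 3, where X_S = 1 if the K_3 on S is monochromatic.
For a fixed S, the K_3 on S has C(3, 2) = 3 edges. P[all 3 edges red] = (1/2)^3, and likewise for blue, so P[monochromatic] = 2·(1/2)^3 = 2^{1 − 3} = 1/4.
Summing: E[X] = C(36, 3) · 2^{1 − 3} = 7140 · 1/4 = 1785.
Numerically: E[X] ≈ 1785.00000.

E[X] = C(36,3)·2^(1−C(3,2)) = 1785 ≈ 1785.00000.


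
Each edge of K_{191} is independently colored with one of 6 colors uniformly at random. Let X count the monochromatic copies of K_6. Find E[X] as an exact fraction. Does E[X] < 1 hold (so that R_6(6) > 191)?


E[X] = C(191, 6) · 6^{1 − 15} = 62291483793 · 6^{−14} = 62291483793/78364164096.
As a reduced fraction: E[X] = 6921275977/8707129344 ≈ 0.7948976.
Is E[X] < 1? YES.
Since E[X] < 1, there exists a 6-coloring of K_{191} with no monochromatic K_6; hence R_6(6) > 191.

E[X] = 6921275977/8707129344 ≈ 0.7948976; E[X] < 1, so R_6(6) > 191.


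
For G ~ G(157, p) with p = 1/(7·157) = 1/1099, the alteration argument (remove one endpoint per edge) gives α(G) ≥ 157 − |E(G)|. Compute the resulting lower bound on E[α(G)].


E[|E(G)|] = C(157, 2)·p = 12246 · (1/1099) = 78/7.
E[α(G)] ≥ n − E[|E(G)|] = 157 − 78/7 = 1021/7.
Numerically: ≈ 145.8571.
(This is only a lower bound; the true E[α(G)] may be larger.)

E[α(G)] ≥ 1021/7 ≈ 145.8571.


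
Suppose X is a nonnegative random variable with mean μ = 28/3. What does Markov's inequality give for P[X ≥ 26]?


μ = E[X] = 28/3, a = 26.
Markov: P[X ≥ 26] ≤ μ/a = (28/3)/26 = 14/39.
Numerically: ≈ 0.358974.
(Since a = 26 > μ = 9.333333, the bound 14/39 is < 1 and informative.)

P[X ≥ 26] ≤ 14/39 ≈ 0.358974.


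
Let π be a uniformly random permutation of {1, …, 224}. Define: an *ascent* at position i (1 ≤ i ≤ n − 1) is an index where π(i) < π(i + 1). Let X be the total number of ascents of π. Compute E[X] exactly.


Write X = Σ X_I over i = 1, …, 223, with X_I the indicator of one ascent.
There are 223 indicators.
For each fixed i, the pair (π(i), π(i+1)) is a uniformly random ordered pair of distinct values from {1, …, 224}; by symmetry P[π(i) < π(i+1)] = 1/2.
By linearity: E[X] = 223 · (1/2) = (224 − 1) · (1/2) = 223/2 ≈ 111.500000.

E[X] = 223/2 = 111.500000.


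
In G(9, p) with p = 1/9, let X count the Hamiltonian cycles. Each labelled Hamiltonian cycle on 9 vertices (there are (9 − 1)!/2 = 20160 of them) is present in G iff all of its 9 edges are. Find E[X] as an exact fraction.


K_9 has (9 − 1)!/2 = 20160 labelled Hamiltonian cycles.
For each such Hamiltonian cycle H, let X_H = 1 if all 9 edges of H are present in G. Then P[X_H = 1] = p^{9} = (1/9)^{9} = 1/387420489.
By linearity: E[X] = Σ_H E[X_H] = 20160 · p^{9} = 20160 · 1/387420489 = 2240/43046721.
Numerically: E[X] ≈ 5.2e-05.

E[X] = 20160 · (1/9)^{9} = 2240/43046721 ≈ 5.2e-05.


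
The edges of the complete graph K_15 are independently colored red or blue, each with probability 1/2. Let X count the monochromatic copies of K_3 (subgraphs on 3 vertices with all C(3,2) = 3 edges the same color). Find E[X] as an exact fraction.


Let X = Σ_S X_S over the C(15, 3) = 455 subsets S of size 3, where X_S = 1 if the K_3 on S is monochromatic.
For a fixed S, the K_3 on S has C(3, 2) = 3 edges. P[all 3 edges red] = (1/2)^3, and likewise for blue, so P[monochromatic] = 2·(1/2)^3 = 2^{1 − 3} = 1/4.
By linearity: E[X] = C(15, 3) · 2^{1 − 3} = 455 · 1/4 = 455/4.
Numerically: E[X] ≈ 113.7500.

E[X] = C(15,3)·2^(1−C(3,2)) = 455/4 ≈ 113.7500.


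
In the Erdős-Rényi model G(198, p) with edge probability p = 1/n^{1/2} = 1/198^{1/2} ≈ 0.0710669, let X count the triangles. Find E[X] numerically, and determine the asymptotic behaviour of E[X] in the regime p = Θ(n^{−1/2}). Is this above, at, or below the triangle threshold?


Number of potential triangles: C(198, 3) = 1274196.
Each occurs with probability p³ ≈ (0.0710669)³ ≈ 3.58923765e-04.
By linearity: E[X] = C(198, 3)·p³ ≈ 1274196 · 3.58923765e-04 ≈ 457.339226.
Since α = 1/2 < 1, p = c/n^{1/2} ≫ 1/n is above the triangle threshold p ~ 1/n. Asymptotically E[X] ~ (c³/6)·n^{3(1−α)} = (1³/6)·n^{1.5} → ∞; triangles are abundant w.h.p.

E[X] ≈ 457.339226; in regime p = Θ(1/n^{1/2}) E[X] diverges (above the triangle threshold p ~ 1/n).


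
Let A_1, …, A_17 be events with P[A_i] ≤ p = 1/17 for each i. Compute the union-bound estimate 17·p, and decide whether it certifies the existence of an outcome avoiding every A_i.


Union bound: P[∪_{i=1}^{17} A_i] ≤ Σ_i P[A_i] ≤ 17·p = 17·(1/17) = 1.
Numerically: 1 ≈ 1.000.
Is 1 < 1? NO.
Since the bound 1 is ≥ 1, the union bound is uninformative here; it does NOT by itself certify existence.

17·p = 1 ≈ 1.000; existence NOT certified by the union bound.


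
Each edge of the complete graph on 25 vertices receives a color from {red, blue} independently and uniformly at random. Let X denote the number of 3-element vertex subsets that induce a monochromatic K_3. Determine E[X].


Let X = Σ_S X_S over the C(25, 3) = 2300 subsets S of size 3, where X_S = 1 if the K_3 on S is monochromatic.
For a fixed S, the K_3 on S has C(3, 2) = 3 edges. P[all 3 edges red] = (1/2)^3, and likewise for blue, so P[monochromatic] = 2·(1/2)^3 = 2^{1 − 3} = 1/4.
By linearity: E[X] = C(25, 3) · 2^{1 − 3} = 2300 · 1/4 = 575.
Numerically: E[X] ≈ 575.000.

E[X] = C(25,3)·2^(1−C(3,2)) = 575 ≈ 575.000.


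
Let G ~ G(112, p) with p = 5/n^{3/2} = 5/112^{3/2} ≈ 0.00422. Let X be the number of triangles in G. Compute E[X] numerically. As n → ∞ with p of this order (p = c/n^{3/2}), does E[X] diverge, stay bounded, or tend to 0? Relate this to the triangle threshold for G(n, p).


Number of potential triangles: C(112, 3) = 227920.
Each occurs with probability p³ ≈ (0.00422)³ ≈ 7.50635e-08.
By linearity: E[X] = C(112, 3)·p³ ≈ 227920 · 7.50635e-08 ≈ 0.017.
Since α = 3/2 > 1, p = c/n^{3/2} = o(1/n) is below the triangle threshold p ~ 1/n. Asymptotically E[X] ~ (c³/6)·n^{3(1−α)} = (5³/6)·n^{-1.5} → 0, so by Markov's inequality G has no triangles w.h.p.

E[X] ≈ 0.017; in regime p = Θ(1/n^{3/2}) E[X] tends to 0 (below the triangle threshold p ~ 1/n).


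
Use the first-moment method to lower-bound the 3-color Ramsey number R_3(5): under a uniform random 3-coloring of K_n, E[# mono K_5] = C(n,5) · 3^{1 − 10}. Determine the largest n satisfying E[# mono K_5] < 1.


We need C(n, 5) · 3^{1 − 10} < 1, i.e. C(n, 5) < 3^{10 − 1} = 19683.
Check values of n near the boundary:
  n = 15: C(15, 5) = 3003; 3003 < 19683? YES
  n = 16: C(16, 5) = 4368; 4368 < 19683? YES
  n = 17: C(17, 5) = 6188; 6188 < 19683? YES
  n = 18: C(18, 5) = 8568; 8568 < 19683? YES
  n = 19: C(19, 5) = 11628; 11628 < 19683? YES
  n = 20: C(20, 5) = 15504; 15504 < 19683? YES
  n = 21: C(21, 5) = 20349; 20349 < 19683? NO
The largest n with C(n, 5) < 19683 is n = 20 (where E[X] = 5168/6561 ≈ 0.78768). Hence R_3(5) > 20, i.e. R_3(5) ≥ 21.

Largest n = 20; hence R_3(5) > 20.


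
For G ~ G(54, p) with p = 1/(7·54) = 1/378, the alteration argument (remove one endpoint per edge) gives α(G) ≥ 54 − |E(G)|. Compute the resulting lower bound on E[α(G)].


E[|E(G)|] = C(54, 2)·p = 1431 · (1/378) = 53/14.
E[α(G)] ≥ n − E[|E(G)|] = 54 − 53/14 = 703/14.
Numerically: ≈ 50.214286.
(This is only a lower bound; the true E[α(G)] may be larger.)

E[α(G)] ≥ 703/14 ≈ 50.214286.


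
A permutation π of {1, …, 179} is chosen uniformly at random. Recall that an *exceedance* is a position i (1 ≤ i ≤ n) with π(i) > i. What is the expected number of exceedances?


Write X = Σ_{i=1}^{179} X_i, where X_i = 1_{π(i) > i}.
For each fixed i, π(i) is uniform over {1, …, 179} (marginal of a uniform permutation), so P[π(i) > i] = (n − i)/n. Summing: Σ_{i=1}^{179} (n − i)/n = (0 + 1 + … + 178)/179 = 179(179 − 1)/(2·179) = (179 − 1)/2.
Hence E[X] = Σ_{i=1}^{179} (179 − i)/179 = 89 ≈ 89.00000.

E[X] = 89 = 89.00000.


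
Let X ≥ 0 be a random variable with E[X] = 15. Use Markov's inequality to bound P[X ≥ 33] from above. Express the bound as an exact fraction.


μ = E[X] = 15, a = 33.
Markov: P[X ≥ 33] ≤ μ/a = (15)/33 = 5/11.
Numerically: ≈ 0.4545.
(Since a = 33 > μ = 15.0000, the bound 5/11 is < 1 and informative.)

P[X ≥ 33] ≤ 5/11 ≈ 0.4545.


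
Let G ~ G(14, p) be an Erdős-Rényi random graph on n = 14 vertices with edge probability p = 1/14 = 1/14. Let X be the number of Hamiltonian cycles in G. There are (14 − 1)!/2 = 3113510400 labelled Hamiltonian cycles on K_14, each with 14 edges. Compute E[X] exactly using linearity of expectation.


K_14 has (14 − 1)!/2 = 3113510400 labelled Hamiltonian cycles.
For each such Hamiltonian cycle H, let X_H = 1 if all 14 edges of H are present in G. Then P[X_H = 1] = p^{14} = (1/14)^{14} = 1/11112006825558016.
By linearity: E[X] = Σ_H E[X_H] = 3113510400 · p^{14} = 3113510400 · 1/11112006825558016 = 868725/3100448333024.
Numerically: E[X] ≈ 2.80193e-07.

E[X] = 3113510400 · (1/14)^{14} = 868725/3100448333024 ≈ 2.80193e-07.


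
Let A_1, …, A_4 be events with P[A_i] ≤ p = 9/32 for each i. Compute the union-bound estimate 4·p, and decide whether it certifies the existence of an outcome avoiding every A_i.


Union bound: P[∪_{i=1}^{4} A_i] ≤ Σ_i P[A_i] ≤ 4·p = 4·(9/32) = 9/8.
Numerically: 9/8 ≈ 1.125.
Is 9/8 < 1? NO.
Since the bound 9/8 is ≥ 1, the union bound is uninformative here; it does NOT by itself certify existence.

4·p = 9/8 ≈ 1.125; existence NOT certified by the union bound.


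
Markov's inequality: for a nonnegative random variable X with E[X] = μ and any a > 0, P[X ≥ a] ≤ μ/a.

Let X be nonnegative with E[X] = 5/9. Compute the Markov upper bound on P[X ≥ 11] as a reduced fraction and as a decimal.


μ = E[X] = 5/9, a = 11.
Markov: P[X ≥ 11] ≤ μ/a = (5/9)/11 = 5/99.
Numerically: ≈ 0.051.
(Since a = 11 > μ = 0.556, the bound 5/99 is < 1 and informative.)

P[X ≥ 11] ≤ 5/99 ≈ 0.051.


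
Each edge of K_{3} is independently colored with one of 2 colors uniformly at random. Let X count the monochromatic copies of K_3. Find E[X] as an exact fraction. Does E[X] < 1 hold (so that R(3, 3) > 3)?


E[X] = C(3, 3) · 2^{1 − 3} = 1 · 2^{−2} = 1/4.
As a reduced fraction: E[X] = 1/4 ≈ 0.2500000.
Is E[X] < 1? YES.
Since E[X] < 1, there exists a 2-coloring of K_{3} with no monochromatic K_3; hence R(3, 3) > 3.

E[X] = 1/4 ≈ 0.2500000; E[X] < 1, so R(3, 3) > 3.


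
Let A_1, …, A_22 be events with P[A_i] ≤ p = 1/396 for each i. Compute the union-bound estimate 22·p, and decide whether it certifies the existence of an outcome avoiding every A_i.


Union bound: P[∪_{i=1}^{22} A_i] ≤ Σ_i P[A_i] ≤ 22·p = 22·(1/396) = 1/18.
Numerically: 1/18 ≈ 0.056.
Is 1/18 < 1? YES.
Since P[∪ A_i] ≤ 1/18 < 1, the complement has P[∩ A_i^c] ≥ 1 − 1/18 = 17/18 > 0, so some outcome avoids every A_i.

22·p = 1/18 ≈ 0.056; existence CERTIFIED by the union bound.


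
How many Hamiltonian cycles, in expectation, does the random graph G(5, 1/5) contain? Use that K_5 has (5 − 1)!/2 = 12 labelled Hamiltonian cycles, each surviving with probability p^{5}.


K_5 has (5 − 1)!/2 = 12 labelled Hamiltonian cycles.
For each such Hamiltonian cycle H, let X_H = 1 if all 5 edges of H are present in G. Then P[X_H = 1] = p^{5} = (1/5)^{5} = 1/3125.
Summing the indicators: E[X] = Σ_H E[X_H] = 12 · p^{5} = 12 · 1/3125 = 12/3125.
Numerically: E[X] ≈ 0.00384.

E[X] = 12 · (1/5)^{5} = 12/3125 ≈ 0.00384.


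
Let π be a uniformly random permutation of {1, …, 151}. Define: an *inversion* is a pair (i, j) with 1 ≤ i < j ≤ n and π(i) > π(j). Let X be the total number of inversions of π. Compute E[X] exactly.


Write X = Σ X_I over the C(151, 2) = 11325 pairs i < j, with X_I the indicator of one inversion.
There are 11325 indicators.
For each fixed pair i < j, the values π(i) and π(j) are two distinct elements of {1, …, 151} in uniformly random order; by symmetry P[π(i) > π(j)] = 1/2.
By linearity: E[X] = 11325 · (1/2) = C(151, 2) · (1/2) = 11325/2 = 11325/2 ≈ 5662.50000.

E[X] = 11325/2 = 5662.50000.


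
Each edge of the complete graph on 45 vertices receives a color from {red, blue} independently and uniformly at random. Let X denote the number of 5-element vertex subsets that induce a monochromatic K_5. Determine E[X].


Let X = Σ_S X_S over the C(45, 5) = 1221759 subsets S of size 5, where X_S = 1 if the K_5 on S is monochromatic.
For a fixed S, the K_5 on S has C(5, 2) = 10 edges. P[all 10 edges red] = (1/2)^10, and likewise for blue, so P[monochromatic] = 2·(1/2)^10 = 2^{1 − 10} = 1/512.
By linearity: E[X] = C(45, 5) · 2^{1 − 10} = 1221759 · 1/512 = 1221759/512.
Numerically: E[X] ≈ 2386.24805.

E[X] = C(45,5)·2^(1−C(5,2)) = 1221759/512 ≈ 2386.24805.


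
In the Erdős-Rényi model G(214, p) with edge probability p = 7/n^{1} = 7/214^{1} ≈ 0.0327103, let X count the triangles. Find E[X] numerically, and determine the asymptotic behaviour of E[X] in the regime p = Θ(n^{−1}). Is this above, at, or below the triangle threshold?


Number of potential triangles: C(214, 3) = 1610564.
Each occurs with probability p³ ≈ (0.0327103)³ ≈ 3.49987715e-05.
By linearity: E[X] = C(214, 3)·p³ ≈ 1610564 · 3.49987715e-05 ≈ 56.367761.
Here α = 1, so p = 7/n is exactly at the triangle threshold p ~ 1/n. Asymptotically E[X] → c³/6 = 7³/6 = 343/6 ≈ 57.166667, a bounded constant. In this regime the triangle count is asymptotically Poisson(c³/6).

E[X] ≈ 56.367761; in regime p = Θ(1/n^{1}) E[X] stays bounded (at the triangle threshold p ~ 1/n).
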